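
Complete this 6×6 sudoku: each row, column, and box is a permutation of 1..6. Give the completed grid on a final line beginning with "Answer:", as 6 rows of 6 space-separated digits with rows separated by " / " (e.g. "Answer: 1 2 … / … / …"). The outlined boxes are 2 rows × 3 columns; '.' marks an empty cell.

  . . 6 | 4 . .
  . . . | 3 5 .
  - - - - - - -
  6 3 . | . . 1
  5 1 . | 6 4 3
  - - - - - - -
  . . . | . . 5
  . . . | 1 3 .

Step 1. [r5c4∈{2}] r5c4 is down to just 2, so r5c4=2.
Step 2. [r3c3∈{2,4}] r3c3 is the only open cell in row 3 admitting 4 ⇒ r3c3=4.
Step 3. [r1c6∈{2}] r1c6 has the single candidate 2, so r1c6=2.
Step 4. [r6c6∈{4,6}] across col 6, 4 lands solely at r6c6, so r6c6=4.
Step 5. [r6c2∈{2,5,6}] row 6 places 6 nowhere but r6c2. So r6c2=6.
Step 6. [r2c2∈{2,4}] in col 2, 2 fits only at r2c2 ⇒ r2c2=2.
Step 7. [r2c3∈{1}] r2c3's peers cover all but 1. So r2c3=1.
Step 8. [r5c1∈{1,3,4}] r5c1 is the only open cell in row 5 admitting 1. So r5c1=1.
Step 9. [r6c3∈{2,5}] across row 6, 5 lands solely at r6c3. So r6c3=5.
Step 10. [r3c4∈{5}] nothing but 5 survives at r3c4. So r3c4=5.
Step 11. [r5c5∈{6}] r5c5's peers cover all but 6 ⇒ r5c5=6.
Step 12. [r4c3∈{2}] r4c3 is down to just 2 ⇒ r4c3=2.
Step 13. [r1c5∈{1}] r1c5's peers cover all but 1, so r1c5=1.
Step 14. [r2c6∈{6}] r2c6's peers cover all but 6 ⇒ r2c6=6.
Step 15. [r2c1∈{4}] nothing but 4 survives at r2c1. So r2c1=4.
Step 16. [r3c5∈{2}] r3c5 is down to just 2 ⇒ r3c5=2.
Step 17. [r5c2∈{4}] r5c2's peers cover all but 4. So r5c2=4.
Step 18. [r1c1∈{3}] r1c1's peers cover all but 3 ⇒ r1c1=3.
Step 19. [r6c1∈{2}] only 2 remains possible at r6c1, so r6c1=2.
Step 20. [r5c3∈{3}] only 3 remains possible at r5c3, so r5c3=3.
Step 21. [r1c2∈{5}] r1c2's peers cover all but 5, so r1c2=5.

Answer: 3 5 6 4 1 2 / 4 2 1 3 5 6 / 6 3 4 5 2 1 / 5 1 2 6 4 3 / 1 4 3 2 6 5 / 2 6 5 1 3 4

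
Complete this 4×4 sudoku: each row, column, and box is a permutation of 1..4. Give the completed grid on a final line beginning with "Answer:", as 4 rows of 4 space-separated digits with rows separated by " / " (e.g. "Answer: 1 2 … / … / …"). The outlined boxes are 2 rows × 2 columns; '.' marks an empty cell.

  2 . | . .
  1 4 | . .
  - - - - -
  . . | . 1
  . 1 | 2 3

Step 1. [r3c1∈{3,4}] r3c1 is the only open cell in col 1 admitting 3, so r3c1=3.
Step 2. [r1c3∈{1,3,4}] r1c3 is the only open cell in row 1 admitting 1. So r1c3=1.
Step 3. [r3c3∈{4}] only 4 remains possible at r3c3. So r3c3=4.
Step 4. [r2c3∈{3}] nothing but 3 survives at r2c3 ⇒ r2c3=3.
Step 5. [r4c1∈{4}] nothing but 4 survives at r4c1 ⇒ r4c1=4.
Step 6. [r1c4∈{4}] only 4 remains possible at r1c4. So r1c4=4.
Step 7. [r1c2∈{3}] only 3 remains possible at r1c2, so r1c2=3.
Step 8. [r3c2∈{2}] r3c2's peers cover all but 2, so r3c2=2.
Step 9. [r2c4∈{2}] r2c4 is down to just 2. So r2c4=2.

Answer: 2 3 1 4 / 1 4 3 2 / 3 2 4 1 / 4 1 2 3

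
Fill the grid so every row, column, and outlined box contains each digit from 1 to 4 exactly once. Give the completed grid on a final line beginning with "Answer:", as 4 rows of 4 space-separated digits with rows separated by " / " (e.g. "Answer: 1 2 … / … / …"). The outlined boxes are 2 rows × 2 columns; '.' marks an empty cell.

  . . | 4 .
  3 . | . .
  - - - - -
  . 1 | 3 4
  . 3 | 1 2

Step 1. [r1c2∈{2}] r1c2 has the single candidate 2. So r1c2=2.
Step 2. [r2c4∈{1}] r2c4 is down to just 1. So r2c4=1.
Step 3. [r1c1∈{1}] r1c1 is down to just 1. So r1c1=1.
Step 4. [r2c3∈{2}] only 2 remains possible at r2c3. So r2c3=2.
Step 5. [r1c4∈{3}] r1c4's peers cover all but 3. So r1c4=3.
Step 6. [r3c1∈{2}] nothing but 2 survives at r3c1 ⇒ r3c1=2.
Step 7. [r2c2∈{4}] r2c2's peers cover all but 4. So r2c2=4.
Step 8. [r4c1∈{4}] r4c1 has the single candidate 4, so r4c1=4.

Answer: 1 2 4 3 / 3 4 2 1 / 2 1 3 4 / 4 3 1 2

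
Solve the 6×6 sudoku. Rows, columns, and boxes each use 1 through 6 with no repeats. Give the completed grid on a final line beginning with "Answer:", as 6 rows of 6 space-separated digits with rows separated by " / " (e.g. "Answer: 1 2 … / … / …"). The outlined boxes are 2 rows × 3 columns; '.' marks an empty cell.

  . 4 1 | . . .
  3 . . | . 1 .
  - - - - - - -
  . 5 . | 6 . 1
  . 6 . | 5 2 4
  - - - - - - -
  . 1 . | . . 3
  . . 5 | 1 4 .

Step 1. [r5c4∈{2}] r5c4 is down to just 2 ⇒ r5c4=2.
Step 2. [r2c6∈{2,5,6}] 5 has one home in row 2: r2c6, so r2c6=5.
Step 3. [r2c2∈{2}] r2c2 has the single candidate 2. So r2c2=2.
Step 4. [r6c6∈{6}] only 6 remains possible at r6c6 ⇒ r6c6=6.
Step 5. [r3c3∈{2,3,4}] in col 3, 2 fits only at r3c3 ⇒ r3c3=2.
Step 6. [r2c3∈{6}] only 6 remains possible at r2c3, so r2c3=6.
Step 7. [r5c3∈{4}] r5c3's peers cover all but 4, so r5c3=4.
Step 8. [r1c4∈{3}] nothing but 3 survives at r1c4. So r1c4=3.
Step 9. [r2c4∈{4}] r2c4 has the single candidate 4. So r2c4=4.
Step 10. [r1c6∈{2}] r1c6's peers cover all but 2. So r1c6=2.
Step 11. [r3c1∈{4}] r3c1 is down to just 4. So r3c1=4.
Step 12. [r1c1∈{5}] r1c1 is down to just 5. So r1c1=5.
Step 13. [r6c1∈{2}] r6c1 has the single candidate 2 ⇒ r6c1=2.
Step 14. [r3c5∈{3}] r3c5 is down to just 3. So r3c5=3.
Step 15. [r1c5∈{6}] r1c5 has the single candidate 6 ⇒ r1c5=6.
Step 16. [r5c1∈{6}] r5c1 is down to just 6, so r5c1=6.
Step 17. [r6c2∈{3}] only 3 remains possible at r6c2, so r6c2=3.
Step 18. [r4c1∈{1}] only 1 remains possible at r4c1. So r4c1=1.
Step 19. [r4c3∈{3}] r4c3 is down to just 3. So r4c3=3.
Step 20. [r5c5∈{5}] nothing but 5 survives at r5c5 ⇒ r5c5=5.

Answer: 5 4 1 3 6 2 / 3 2 6 4 1 5 / 4 5 2 6 3 1 / 1 6 3 5 2 4 / 6 1 4 2 5 3 / 2 3 5 1 4 6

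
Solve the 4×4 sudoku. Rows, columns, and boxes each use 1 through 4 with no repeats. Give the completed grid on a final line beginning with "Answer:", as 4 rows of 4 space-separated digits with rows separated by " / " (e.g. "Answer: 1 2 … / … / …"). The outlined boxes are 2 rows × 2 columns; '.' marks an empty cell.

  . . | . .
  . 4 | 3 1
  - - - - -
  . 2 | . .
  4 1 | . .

Step 1. [r4c4∈{2,3}] across row 4, 3 lands solely at r4c4. So r4c4=3.
Step 2. [r1c4∈{2,4}] col 4 places 2 nowhere but r1c4. So r1c4=2.
Step 3. [r3c3∈{1,4}] row 3 places 1 nowhere but r3c3. So r3c3=1.
Step 4. [r1c2∈{3}] r1c2 has the single candidate 3. So r1c2=3.
Step 5. [r3c4∈{4}] r3c4 has the single candidate 4 ⇒ r3c4=4.
Step 6. [r1c3∈{4}] r1c3 is down to just 4, so r1c3=4.
Step 7. [r3c1∈{3}] r3c1's peers cover all but 3 ⇒ r3c1=3.
Step 8. [r4c3∈{2}] r4c3 is down to just 2, so r4c3=2.
Step 9. [r2c1∈{2}] r2c1 has the single candidate 2, so r2c1=2.
Step 10. [r1c1∈{1}] only 1 remains possible at r1c1, so r1c1=1.

Answer: 1 3 4 2 / 2 4 3 1 / 3 2 1 4 / 4 1 2 3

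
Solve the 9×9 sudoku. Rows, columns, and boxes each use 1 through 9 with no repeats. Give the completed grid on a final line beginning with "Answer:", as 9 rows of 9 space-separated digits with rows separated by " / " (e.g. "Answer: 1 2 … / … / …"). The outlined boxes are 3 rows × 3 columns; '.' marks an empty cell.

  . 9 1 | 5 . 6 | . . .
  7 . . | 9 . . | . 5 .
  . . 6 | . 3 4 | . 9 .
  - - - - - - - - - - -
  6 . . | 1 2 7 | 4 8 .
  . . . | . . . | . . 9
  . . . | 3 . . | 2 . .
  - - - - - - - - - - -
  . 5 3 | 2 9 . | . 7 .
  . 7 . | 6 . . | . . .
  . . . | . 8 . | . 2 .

Step 1. [r7c6∈{1}] only 1 remains possible at r7c6 ⇒ r7c6=1.
Step 2. [r4c3∈{5,9}] r4c3 is the only open cell in row 4 admitting 9. So r4c3=9.
Step 3. [r9c3∈{4}] only 4 remains possible at r9c3, so r9c3=4.
Step 4. [r7c1∈{8}] r7c1 has the single candidate 8. So r7c1=8.
Step 5. [r4c9∈{3,5}] in row 4, 5 fits only at r4c9. So r4c9=5.
Step 6. [r7c7∈{6}] nothing but 6 survives at r7c7, so r7c7=6.
Step 7. [r2c9∈{1,2,3,4,6,8}] in row 2, 6 fits only at r2c9, so r2c9=6.
Step 8. [r2c2∈{2,3,4,8}] r2c2 is the only open cell in row 2 admitting 4 ⇒ r2c2=4.
Step 9. [r2c7∈{1,3,8}] across row 2, 3 lands solely at r2c7. So r2c7=3.
Step 10. [r5c8∈{1,3,6}] 3 has one home in box 6: r5c8, so r5c8=3.
Step 11. [r8c5∈{4,5}] in box 8, 4 fits only at r8c5, so r8c5=4.
Step 12. [r8c8∈{1}] r8c8 is down to just 1, so r8c8=1.
Step 13. [r1c5∈{7}] r1c5 has the single candidate 7. So r1c5=7.
Step 14. [r3c4∈{8}] r3c4's peers cover all but 8, so r3c4=8.
Step 15. [r3c2∈{2}] r3c2 has the single candidate 2. So r3c2=2.
Step 16. [r6c1∈{1,4,5}] 4 has one home in row 6: r6c1. So r6c1=4.
Step 17. [r8c3∈{2}] only 2 remains possible at r8c3. So r8c3=2.
Step 18. [r6c6∈{5,8,9}] row 6 places 9 nowhere but r6c6. So r6c6=9.
Step 19. [r5c6∈{5,8}] across col 6, 8 lands solely at r5c6, so r5c6=8.
Step 20. [r5c2∈{1}] r5c2 is down to just 1, so r5c2=1.
Step 21. [r5c7∈{7}] nothing but 7 survives at r5c7, so r5c7=7.
Step 22. [r5c3∈{5}] r5c3's peers cover all but 5, so r5c3=5.
Step 23. [r1c7∈{8}] only 8 remains possible at r1c7. So r1c7=8.
Step 24. [r9c9∈{3}] r9c9's peers cover all but 3. So r9c9=3.
Step 25. [r9c6∈{5}] r9c6's peers cover all but 5. So r9c6=5.
Step 26. [r8c1∈{9}] nothing but 9 survives at r8c1, so r8c1=9.
Step 27. [r3c9∈{1,7}] across row 3, 7 lands solely at r3c9, so r3c9=7.
Step 28. [r7c9∈{4}] nothing but 4 survives at r7c9, so r7c9=4.
Step 29. [r6c8∈{6}] r6c8 is down to just 6 ⇒ r6c8=6.
Step 30. [r2c3∈{8}] r2c3's peers cover all but 8. So r2c3=8.
Step 31. [r6c2∈{8}] nothing but 8 survives at r6c2 ⇒ r6c2=8.
Step 32. [r5c5∈{6}] nothing but 6 survives at r5c5 ⇒ r5c5=6.
Step 33. [r4c2∈{3}] r4c2 has the single candidate 3 ⇒ r4c2=3.
Step 34. [r3c7∈{1}] r3c7 has the single candidate 1, so r3c7=1.
Step 35. [r9c1∈{1}] r9c1 has the single candidate 1. So r9c1=1.
Step 36. [r9c4∈{7}] r9c4 has the single candidate 7, so r9c4=7.
Step 37. [r1c8∈{4}] r1c8's peers cover all but 4 ⇒ r1c8=4.
Step 38. [r2c6∈{2}] only 2 remains possible at r2c6 ⇒ r2c6=2.
Step 39. [r3c1∈{5}] r3c1 has the single candidate 5. So r3c1=5.
Step 40. [r9c2∈{6}] r9c2's peers cover all but 6, so r9c2=6.
Step 41. [r9c7∈{9}] r9c7 has the single candidate 9. So r9c7=9.
Step 42. [r5c4∈{4}] r5c4 is down to just 4, so r5c4=4.
Step 43. [r1c9∈{2}] r1c9 is down to just 2 ⇒ r1c9=2.
Step 44. [r2c5∈{1}] r2c5's peers cover all but 1. So r2c5=1.
Step 45. [r8c7∈{5}] nothing but 5 survives at r8c7 ⇒ r8c7=5.
Step 46. [r5c1∈{2}] r5c1 is down to just 2, so r5c1=2.
Step 47. [r8c6∈{3}] r8c6's peers cover all but 3, so r8c6=3.
Step 48. [r8c9∈{8}] r8c9 has the single candidate 8, so r8c9=8.
Step 49. [r6c9∈{1}] r6c9's peers cover all but 1, so r6c9=1.
Step 50. [r6c5∈{5}] only 5 remains possible at r6c5, so r6c5=5.
Step 51. [r6c3∈{7}] only 7 remains possible at r6c3 ⇒ r6c3=7.
Step 52. [r1c1∈{3}] only 3 remains possible at r1c1, so r1c1=3.

Answer: 3 9 1 5 7 6 8 4 2 / 7 4 8 9 1 2 3 5 6 / 5 2 6 8 3 4 1 9 7 / 6 3 9 1 2 7 4 8 5 / 2 1 5 4 6 8 7 3 9 / 4 8 7 3 5 9 2 6 1 / 8 5 3 2 9 1 6 7 4 / 9 7 2 6 4 3 5 1 8 / 1 6 4 7 8 5 9 2 3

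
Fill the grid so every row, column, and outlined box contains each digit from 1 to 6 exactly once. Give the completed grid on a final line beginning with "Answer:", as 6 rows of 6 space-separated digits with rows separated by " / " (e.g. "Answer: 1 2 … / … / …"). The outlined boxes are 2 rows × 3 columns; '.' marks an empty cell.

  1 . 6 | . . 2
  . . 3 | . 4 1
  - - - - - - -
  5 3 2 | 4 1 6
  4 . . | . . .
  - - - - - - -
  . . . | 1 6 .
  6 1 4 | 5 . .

Step 1. [r2c2∈{2,5}] row 2 places 5 nowhere but r2c2 ⇒ r2c2=5.
Step 2. [r6c6∈{3}] only 3 remains possible at r6c6 ⇒ r6c6=3.
Step 3. [r4c4∈{2,3}] r4c4 is the only open cell in col 4 admitting 2, so r4c4=2.
Step 4. [r4c5∈{3,5}] 3 has one home in row 4: r4c5, so r4c5=3.
Step 5. [r5c2∈{2}] only 2 remains possible at r5c2 ⇒ r5c2=2.
Step 6. [r1c4∈{3}] nothing but 3 survives at r1c4 ⇒ r1c4=3.
Step 7. [r5c6∈{4}] r5c6's peers cover all but 4, so r5c6=4.
Step 8. [r2c1∈{2}] r2c1 is down to just 2 ⇒ r2c1=2.
Step 9. [r4c3∈{1}] r4c3's peers cover all but 1, so r4c3=1.
Step 10. [r6c5∈{2}] r6c5 has the single candidate 2. So r6c5=2.
Step 11. [r2c4∈{6}] nothing but 6 survives at r2c4, so r2c4=6.
Step 12. [r1c2∈{4}] nothing but 4 survives at r1c2 ⇒ r1c2=4.
Step 13. [r4c2∈{6}] r4c2 has the single candidate 6. So r4c2=6.
Step 14. [r4c6∈{5}] only 5 remains possible at r4c6 ⇒ r4c6=5.
Step 15. [r5c1∈{3}] r5c1 is down to just 3 ⇒ r5c1=3.
Step 16. [r5c3∈{5}] r5c3's peers cover all but 5 ⇒ r5c3=5.
Step 17. [r1c5∈{5}] r1c5 has the single candidate 5. So r1c5=5.

Answer: 1 4 6 3 5 2 / 2 5 3 6 4 1 / 5 3 2 4 1 6 / 4 6 1 2 3 5 / 3 2 5 1 6 4 / 6 1 4 5 2 3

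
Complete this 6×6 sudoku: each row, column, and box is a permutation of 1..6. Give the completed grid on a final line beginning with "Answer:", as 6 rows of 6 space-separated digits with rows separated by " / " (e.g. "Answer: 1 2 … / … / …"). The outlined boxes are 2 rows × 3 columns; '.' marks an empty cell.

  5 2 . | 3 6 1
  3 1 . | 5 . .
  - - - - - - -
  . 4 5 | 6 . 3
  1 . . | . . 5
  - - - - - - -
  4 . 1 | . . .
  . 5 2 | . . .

Step 1. [r5c2∈{3,6}] r5c2 is the only open cell in box 5 admitting 3 ⇒ r5c2=3.
Step 2. [r5c4∈{2}] r5c4 is down to just 2, so r5c4=2.
Step 3. [r4c5∈{2,4}] across row 4, 2 lands solely at r4c5 ⇒ r4c5=2.
Step 4. [r2c5∈{4}] r2c5 is down to just 4 ⇒ r2c5=4.
Step 5. [r6c6∈{4,6}] across col 6, 4 lands solely at r6c6, so r6c6=4.
Step 6. [r2c3∈{6}] only 6 remains possible at r2c3, so r2c3=6.
Step 7. [r6c5∈{1,3}] 3 has one home in row 6: r6c5 ⇒ r6c5=3.
Step 8. [r2c6∈{2}] only 2 remains possible at r2c6 ⇒ r2c6=2.
Step 9. [r4c2∈{6}] nothing but 6 survives at r4c2 ⇒ r4c2=6.
Step 10. [r6c4∈{1}] r6c4 has the single candidate 1. So r6c4=1.
Step 11. [r5c6∈{6}] r5c6's peers cover all but 6. So r5c6=6.
Step 12. [r3c1∈{2}] r3c1 is down to just 2 ⇒ r3c1=2.
Step 13. [r1c3∈{4}] r1c3's peers cover all but 4 ⇒ r1c3=4.
Step 14. [r4c3∈{3}] only 3 remains possible at r4c3 ⇒ r4c3=3.
Step 15. [r3c5∈{1}] r3c5 has the single candidate 1, so r3c5=1.
Step 16. [r4c4∈{4}] r4c4 has the single candidate 4 ⇒ r4c4=4.
Step 17. [r5c5∈{5}] r5c5's peers cover all but 5, so r5c5=5.
Step 18. [r6c1∈{6}] nothing but 6 survives at r6c1 ⇒ r6c1=6.

Answer: 5 2 4 3 6 1 / 3 1 6 5 4 2 / 2 4 5 6 1 3 / 1 6 3 4 2 5 / 4 3 1 2 5 6 / 6 5 2 1 3 4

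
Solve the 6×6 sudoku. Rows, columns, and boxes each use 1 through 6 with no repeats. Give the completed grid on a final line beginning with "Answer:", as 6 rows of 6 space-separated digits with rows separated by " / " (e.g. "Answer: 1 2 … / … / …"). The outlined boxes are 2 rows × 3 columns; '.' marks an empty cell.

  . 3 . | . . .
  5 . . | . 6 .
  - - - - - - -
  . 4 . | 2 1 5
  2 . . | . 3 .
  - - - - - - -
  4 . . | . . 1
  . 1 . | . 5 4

Step 1. [r6c3∈{2,3,6}] across row 6, 2 lands solely at r6c3. So r6c3=2.
Step 2. [r1c5∈{2,4}] col 5 places 4 nowhere but r1c5. So r1c5=4.
Step 3. [r4c3∈{1,5,6}] in row 4, 1 fits only at r4c3 ⇒ r4c3=1.
Step 4. [r1c3∈{6}] r1c3's peers cover all but 6. So r1c3=6.
Step 5. [r3c1∈{3,6}] in row 3, 6 fits only at r3c1. So r3c1=6.
Step 6. [r6c4∈{3,6}] row 6 places 6 nowhere but r6c4 ⇒ r6c4=6.
Step 7. [r5c3∈{3,5}] across col 3, 5 lands solely at r5c3, so r5c3=5.
Step 8. [r2c6∈{2,3}] across col 6, 3 lands solely at r2c6. So r2c6=3.
Step 9. [r1c4∈{1,5}] in row 1, 5 fits only at r1c4. So r1c4=5.
Step 10. [r2c3∈{4}] r2c3's peers cover all but 4. So r2c3=4.
Step 11. [r4c2∈{5}] nothing but 5 survives at r4c2, so r4c2=5.
Step 12. [r4c4∈{4}] r4c4 has the single candidate 4, so r4c4=4.
Step 13. [r5c4∈{3}] r5c4 is down to just 3, so r5c4=3.
Step 14. [r3c3∈{3}] r3c3's peers cover all but 3, so r3c3=3.
Step 15. [r1c1∈{1}] r1c1's peers cover all but 1 ⇒ r1c1=1.
Step 16. [r1c6∈{2}] r1c6 is down to just 2. So r1c6=2.
Step 17. [r4c6∈{6}] nothing but 6 survives at r4c6. So r4c6=6.
Step 18. [r6c1∈{3}] r6c1 has the single candidate 3, so r6c1=3.
Step 19. [r2c4∈{1}] only 1 remains possible at r2c4. So r2c4=1.
Step 20. [r5c2∈{6}] only 6 remains possible at r5c2 ⇒ r5c2=6.
Step 21. [r5c5∈{2}] only 2 remains possible at r5c5. So r5c5=2.
Step 22. [r2c2∈{2}] nothing but 2 survives at r2c2. So r2c2=2.

Answer: 1 3 6 5 4 2 / 5 2 4 1 6 3 / 6 4 3 2 1 5 / 2 5 1 4 3 6 / 4 6 5 3 2 1 / 3 1 2 6 5 4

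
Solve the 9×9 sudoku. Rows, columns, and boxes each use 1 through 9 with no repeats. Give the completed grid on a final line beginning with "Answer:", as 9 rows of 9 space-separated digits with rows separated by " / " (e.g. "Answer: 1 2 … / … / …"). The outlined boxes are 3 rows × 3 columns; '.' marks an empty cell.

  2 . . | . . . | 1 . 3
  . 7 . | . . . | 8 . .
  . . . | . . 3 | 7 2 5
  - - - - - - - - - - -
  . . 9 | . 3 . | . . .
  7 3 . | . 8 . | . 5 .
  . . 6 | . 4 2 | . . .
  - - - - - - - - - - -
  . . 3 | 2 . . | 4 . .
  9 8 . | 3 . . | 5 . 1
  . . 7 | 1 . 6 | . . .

Step 1. [r8c8∈{6,7}] r8c8 is the only open cell in row 8 admitting 6, so r8c8=6.
Step 2. [r2c9∈{4,6,9}] across box 3, 6 lands solely at r2c9, so r2c9=6.
Step 3. [r7c6∈{5,7,8,9}] in box 8, 8 fits only at r7c6, so r7c6=8.
Step 4. [r8c6∈{4,7}] 4 has one home in box 8: r8c6 ⇒ r8c6=4.
Step 5. [r2c1∈{1,3,4,5}] 3 has one home in row 2: r2c1. So r2c1=3.
Step 6. [r2c5∈{1,2,5,9}] 2 has one home in row 2: r2c5 ⇒ r2c5=2.
Step 7. [r3c5∈{1,6,9}] 1 has one home in col 5: r3c5 ⇒ r3c5=1.
Step 8. [r1c5∈{5,6,7,9}] in col 5, 6 fits only at r1c5, so r1c5=6.
Step 9. [r2c3∈{1,4,5}] 1 has one home in row 2: r2c3, so r2c3=1.
Step 10. [r1c3∈{4,5,8}] across col 3, 5 lands solely at r1c3 ⇒ r1c3=5.
Step 11. [r1c4∈{4,7,8,9}] 8 has one home in row 1: r1c4. So r1c4=8.
Step 12. [r5c6∈{1,9}] r5c6 is the only open cell in row 5 admitting 1. So r5c6=1.
Step 13. [r8c3∈{2}] r8c3 has the single candidate 2. So r8c3=2.
Step 14. [r4c2∈{1,2,4,5}] 2 has one home in col 2: r4c2, so r4c2=2.
Step 15. [r5c3∈{4}] only 4 remains possible at r5c3, so r5c3=4.
Step 16. [r4c9∈{4,7,8}] 4 has one home in col 9: r4c9, so r4c9=4.
Step 17. [r4c7∈{6}] only 6 remains possible at r4c7 ⇒ r4c7=6.
Step 18. [r1c6∈{7,9}] row 1 places 7 nowhere but r1c6 ⇒ r1c6=7.
Step 19. [r2c6∈{5,9}] in col 6, 9 fits only at r2c6. So r2c6=9.
Step 20. [r1c8∈{4,9}] 9 has one home in box 3: r1c8 ⇒ r1c8=9.
Step 21. [r7c8∈{7}] r7c8 is down to just 7, so r7c8=7.
Step 22. [r7c9∈{9}] only 9 remains possible at r7c9 ⇒ r7c9=9.
Step 23. [r7c5∈{5}] only 5 remains possible at r7c5. So r7c5=5.
Step 24. [r4c6∈{5}] r4c6 is down to just 5, so r4c6=5.
Step 25. [r3c4∈{4}] only 4 remains possible at r3c4 ⇒ r3c4=4.
Step 26. [r9c1∈{4,5}] r9c1 is the only open cell in col 1 admitting 4 ⇒ r9c1=4.
Step 27. [r6c1∈{1,5,8}] r6c1 is the only open cell in col 1 admitting 5, so r6c1=5.
Step 28. [r4c1∈{1,8}] across box 4, 8 lands solely at r4c1 ⇒ r4c1=8.
Step 29. [r7c1∈{1,6}] r7c1 is the only open cell in col 1 admitting 1. So r7c1=1.
Step 30. [r6c9∈{7,8}] col 9 places 7 nowhere but r6c9. So r6c9=7.
Step 31. [r6c8∈{1,3,8}] r6c8 is the only open cell in row 6 admitting 8, so r6c8=8.
Step 32. [r6c7∈{3,9}] in row 6, 3 fits only at r6c7 ⇒ r6c7=3.
Step 33. [r5c7∈{2,9}] in col 7, 9 fits only at r5c7, so r5c7=9.
Step 34. [r9c7∈{2}] r9c7's peers cover all but 2. So r9c7=2.
Step 35. [r3c2∈{6,9}] row 3 places 9 nowhere but r3c2, so r3c2=9.
Step 36. [r4c4∈{7}] r4c4 is down to just 7, so r4c4=7.
Step 37. [r3c3∈{8}] nothing but 8 survives at r3c3 ⇒ r3c3=8.
Step 38. [r8c5∈{7}] only 7 remains possible at r8c5. So r8c5=7.
Step 39. [r5c4∈{6}] r5c4 is down to just 6. So r5c4=6.
Step 40. [r6c2∈{1}] only 1 remains possible at r6c2. So r6c2=1.
Step 41. [r2c4∈{5}] nothing but 5 survives at r2c4, so r2c4=5.
Step 42. [r1c2∈{4}] r1c2's peers cover all but 4 ⇒ r1c2=4.
Step 43. [r2c8∈{4}] only 4 remains possible at r2c8, so r2c8=4.
Step 44. [r3c1∈{6}] only 6 remains possible at r3c1. So r3c1=6.
Step 45. [r9c2∈{5}] r9c2 has the single candidate 5 ⇒ r9c2=5.
Step 46. [r9c9∈{8}] nothing but 8 survives at r9c9 ⇒ r9c9=8.
Step 47. [r9c8∈{3}] r9c8 has the single candidate 3 ⇒ r9c8=3.
Step 48. [r5c9∈{2}] r5c9 has the single candidate 2. So r5c9=2.
Step 49. [r6c4∈{9}] only 9 remains possible at r6c4 ⇒ r6c4=9.
Step 50. [r9c5∈{9}] r9c5 is down to just 9, so r9c5=9.
Step 51. [r7c2∈{6}] r7c2's peers cover all but 6. So r7c2=6.
Step 52. [r4c8∈{1}] r4c8's peers cover all but 1. So r4c8=1.

Answer: 2 4 5 8 6 7 1 9 3 / 3 7 1 5 2 9 8 4 6 / 6 9 8 4 1 3 7 2 5 / 8 2 9 7 3 5 6 1 4 / 7 3 4 6 8 1 9 5 2 / 5 1 6 9 4 2 3 8 7 / 1 6 3 2 5 8 4 7 9 / 9 8 2 3 7 4 5 6 1 / 4 5 7 1 9 6 2 3 8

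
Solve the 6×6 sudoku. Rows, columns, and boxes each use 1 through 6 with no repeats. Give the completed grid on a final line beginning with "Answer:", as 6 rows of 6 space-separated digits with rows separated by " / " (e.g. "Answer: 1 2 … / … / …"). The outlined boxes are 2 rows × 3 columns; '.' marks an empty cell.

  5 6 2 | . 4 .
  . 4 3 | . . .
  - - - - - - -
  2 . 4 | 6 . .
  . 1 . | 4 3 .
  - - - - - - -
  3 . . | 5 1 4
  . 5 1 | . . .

Step 1. [r3c6∈{1,5}] in row 3, 1 fits only at r3c6, so r3c6=1.
Step 2. [r4c6∈{2,5}] r4c6 is the only open cell in row 4 admitting 2 ⇒ r4c6=2.
Step 3. [r1c4∈{1,3}] row 1 places 1 nowhere but r1c4. So r1c4=1.
Step 4. [r2c4∈{2}] nothing but 2 survives at r2c4. So r2c4=2.
Step 5. [r5c3∈{6}] r5c3 is down to just 6 ⇒ r5c3=6.
Step 6. [r2c6∈{5,6}] r2c6 is the only open cell in col 6 admitting 5 ⇒ r2c6=5.
Step 7. [r6c6∈{3,6}] across col 6, 6 lands solely at r6c6, so r6c6=6.
Step 8. [r2c5∈{6}] only 6 remains possible at r2c5, so r2c5=6.
Step 9. [r2c1∈{1}] r2c1's peers cover all but 1 ⇒ r2c1=1.
Step 10. [r6c5∈{2}] nothing but 2 survives at r6c5, so r6c5=2.
Step 11. [r3c2∈{3}] nothing but 3 survives at r3c2, so r3c2=3.
Step 12. [r4c3∈{5}] only 5 remains possible at r4c3, so r4c3=5.
Step 13. [r4c1∈{6}] only 6 remains possible at r4c1, so r4c1=6.
Step 14. [r6c4∈{3}] r6c4's peers cover all but 3 ⇒ r6c4=3.
Step 15. [r5c2∈{2}] r5c2's peers cover all but 2 ⇒ r5c2=2.
Step 16. [r3c5∈{5}] r3c5's peers cover all but 5 ⇒ r3c5=5.
Step 17. [r6c1∈{4}] r6c1 is down to just 4, so r6c1=4.
Step 18. [r1c6∈{3}] nothing but 3 survives at r1c6 ⇒ r1c6=3.

Answer: 5 6 2 1 4 3 / 1 4 3 2 6 5 / 2 3 4 6 5 1 / 6 1 5 4 3 2 / 3 2 6 5 1 4 / 4 5 1 3 2 6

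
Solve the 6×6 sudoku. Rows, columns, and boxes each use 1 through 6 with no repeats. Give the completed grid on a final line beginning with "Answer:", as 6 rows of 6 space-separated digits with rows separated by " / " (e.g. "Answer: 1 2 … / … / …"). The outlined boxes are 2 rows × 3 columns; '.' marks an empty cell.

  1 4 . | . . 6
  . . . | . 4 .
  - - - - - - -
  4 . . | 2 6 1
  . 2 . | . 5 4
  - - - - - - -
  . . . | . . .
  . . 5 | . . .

Step 1. [r3c3∈{3}] nothing but 3 survives at r3c3. So r3c3=3.
Step 2. [r2c1∈{2,3,5,6}] r2c1 is the only open cell in col 1 admitting 5, so r2c1=5.
Step 3. [r2c2∈{3,6}] in box 1, 3 fits only at r2c2, so r2c2=3.
Step 4. [r6c4∈{1,3,4,6}] r6c4 is the only open cell in row 6 admitting 4, so r6c4=4.
Step 5. [r5c4∈{1,3,5,6}] in col 4, 6 fits only at r5c4, so r5c4=6.
Step 6. [r2c6∈{2}] nothing but 2 survives at r2c6, so r2c6=2.
Step 7. [r6c6∈{3}] only 3 remains possible at r6c6 ⇒ r6c6=3.
Step 8. [r5c2∈{1}] r5c2's peers cover all but 1. So r5c2=1.
Step 9. [r5c5∈{2}] nothing but 2 survives at r5c5. So r5c5=2.
Step 10. [r4c1∈{6}] only 6 remains possible at r4c1, so r4c1=6.
Step 11. [r1c4∈{3,5}] 5 has one home in row 1: r1c4 ⇒ r1c4=5.
Step 12. [r5c6∈{5}] r5c6 is down to just 5. So r5c6=5.
Step 13. [r6c5∈{1}] only 1 remains possible at r6c5, so r6c5=1.
Step 14. [r5c3∈{4}] only 4 remains possible at r5c3, so r5c3=4.
Step 15. [r1c5∈{3}] only 3 remains possible at r1c5. So r1c5=3.
Step 16. [r2c4∈{1}] only 1 remains possible at r2c4. So r2c4=1.
Step 17. [r3c2∈{5}] r3c2 has the single candidate 5 ⇒ r3c2=5.
Step 18. [r4c4∈{3}] nothing but 3 survives at r4c4, so r4c4=3.
Step 19. [r4c3∈{1}] r4c3 is down to just 1 ⇒ r4c3=1.
Step 20. [r5c1∈{3}] only 3 remains possible at r5c1 ⇒ r5c1=3.
Step 21. [r6c1∈{2}] r6c1's peers cover all but 2, so r6c1=2.
Step 22. [r1c3∈{2}] only 2 remains possible at r1c3, so r1c3=2.
Step 23. [r2c3∈{6}] nothing but 6 survives at r2c3 ⇒ r2c3=6.
Step 24. [r6c2∈{6}] r6c2 is down to just 6 ⇒ r6c2=6.

Answer: 1 4 2 5 3 6 / 5 3 6 1 4 2 / 4 5 3 2 6 1 / 6 2 1 3 5 4 / 3 1 4 6 2 5 / 2 6 5 4 1 3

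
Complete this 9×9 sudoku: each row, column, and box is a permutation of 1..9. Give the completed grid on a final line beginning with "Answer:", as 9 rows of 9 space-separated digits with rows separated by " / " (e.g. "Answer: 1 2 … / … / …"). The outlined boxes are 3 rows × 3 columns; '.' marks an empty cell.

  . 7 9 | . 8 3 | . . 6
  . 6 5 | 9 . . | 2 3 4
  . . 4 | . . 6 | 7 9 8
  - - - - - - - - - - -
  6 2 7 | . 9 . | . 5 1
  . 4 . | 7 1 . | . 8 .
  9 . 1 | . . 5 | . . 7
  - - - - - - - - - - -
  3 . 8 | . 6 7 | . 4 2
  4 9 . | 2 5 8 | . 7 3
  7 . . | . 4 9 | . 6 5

Step 1. [r6c5∈{2,3}] col 5 places 3 nowhere but r6c5. So r6c5=3.
Step 2. [r7c4∈{1}] only 1 remains possible at r7c4, so r7c4=1.
Step 3. [r6c4∈{4,6,8}] col 4 places 6 nowhere but r6c4 ⇒ r6c4=6.
Step 4. [r1c7∈{1,5}] r1c7 is the only open cell in col 7 admitting 5. So r1c7=5.
Step 5. [r4c7∈{3,4}] across row 4, 3 lands solely at r4c7 ⇒ r4c7=3.
Step 6. [r9c2∈{1}] r9c2 is down to just 1, so r9c2=1.
Step 7. [r3c1∈{1,2}] in row 3, 1 fits only at r3c1. So r3c1=1.
Step 8. [r5c7∈{6,9}] row 5 places 6 nowhere but r5c7, so r5c7=6.
Step 9. [r1c4∈{4}] only 4 remains possible at r1c4 ⇒ r1c4=4.
Step 10. [r9c3∈{2}] r9c3's peers cover all but 2, so r9c3=2.
Step 11. [r7c7∈{9}] r7c7's peers cover all but 9. So r7c7=9.
Step 12. [r6c8∈{2}] only 2 remains possible at r6c8, so r6c8=2.
Step 13. [r3c4∈{5}] nothing but 5 survives at r3c4 ⇒ r3c4=5.
Step 14. [r1c1∈{2}] r1c1 is down to just 2. So r1c1=2.
Step 15. [r7c2∈{5}] r7c2 has the single candidate 5, so r7c2=5.
Step 16. [r3c5∈{2}] r3c5's peers cover all but 2 ⇒ r3c5=2.
Step 17. [r1c8∈{1}] r1c8 is down to just 1. So r1c8=1.
Step 18. [r2c1∈{8}] r2c1 is down to just 8. So r2c1=8.
Step 19. [r5c1∈{5}] r5c1 has the single candidate 5, so r5c1=5.
Step 20. [r5c6∈{2}] only 2 remains possible at r5c6 ⇒ r5c6=2.
Step 21. [r5c9∈{9}] only 9 remains possible at r5c9, so r5c9=9.
Step 22. [r2c5∈{7}] only 7 remains possible at r2c5, so r2c5=7.
Step 23. [r5c3∈{3}] nothing but 3 survives at r5c3, so r5c3=3.
Step 24. [r4c6∈{4}] r4c6 has the single candidate 4, so r4c6=4.
Step 25. [r6c2∈{8}] r6c2 is down to just 8. So r6c2=8.
Step 26. [r4c4∈{8}] r4c4 has the single candidate 8. So r4c4=8.
Step 27. [r8c7∈{1}] r8c7's peers cover all but 1. So r8c7=1.
Step 28. [r9c4∈{3}] r9c4 has the single candidate 3. So r9c4=3.
Step 29. [r9c7∈{8}] r9c7's peers cover all but 8. So r9c7=8.
Step 30. [r2c6∈{1}] only 1 remains possible at r2c6. So r2c6=1.
Step 31. [r6c7∈{4}] r6c7 is down to just 4, so r6c7=4.
Step 32. [r3c2∈{3}] r3c2 is down to just 3 ⇒ r3c2=3.
Step 33. [r8c3∈{6}] r8c3's peers cover all but 6. So r8c3=6.

Answer: 2 7 9 4 8 3 5 1 6 / 8 6 5 9 7 1 2 3 4 / 1 3 4 5 2 6 7 9 8 / 6 2 7 8 9 4 3 5 1 / 5 4 3 7 1 2 6 8 9 / 9 8 1 6 3 5 4 2 7 / 3 5 8 1 6 7 9 4 2 / 4 9 6 2 5 8 1 7 3 / 7 1 2 3 4 9 8 6 5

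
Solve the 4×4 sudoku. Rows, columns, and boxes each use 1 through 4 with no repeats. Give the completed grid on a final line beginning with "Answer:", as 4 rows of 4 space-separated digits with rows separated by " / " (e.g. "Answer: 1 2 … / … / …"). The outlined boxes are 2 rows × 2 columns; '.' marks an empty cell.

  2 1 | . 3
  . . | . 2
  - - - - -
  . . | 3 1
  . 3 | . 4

Step 1. [r2c2∈{4}] r2c2's peers cover all but 4 ⇒ r2c2=4.
Step 2. [r3c1∈{4}] r3c1's peers cover all but 4 ⇒ r3c1=4.
Step 3. [r3c2∈{2}] only 2 remains possible at r3c2. So r3c2=2.
Step 4. [r1c3∈{4}] only 4 remains possible at r1c3. So r1c3=4.
Step 5. [r4c3∈{2}] only 2 remains possible at r4c3, so r4c3=2.
Step 6. [r2c1∈{3}] r2c1 is down to just 3, so r2c1=3.
Step 7. [r4c1∈{1}] only 1 remains possible at r4c1, so r4c1=1.
Step 8. [r2c3∈{1}] nothing but 1 survives at r2c3. So r2c3=1.

Answer: 2 1 4 3 / 3 4 1 2 / 4 2 3 1 / 1 3 2 4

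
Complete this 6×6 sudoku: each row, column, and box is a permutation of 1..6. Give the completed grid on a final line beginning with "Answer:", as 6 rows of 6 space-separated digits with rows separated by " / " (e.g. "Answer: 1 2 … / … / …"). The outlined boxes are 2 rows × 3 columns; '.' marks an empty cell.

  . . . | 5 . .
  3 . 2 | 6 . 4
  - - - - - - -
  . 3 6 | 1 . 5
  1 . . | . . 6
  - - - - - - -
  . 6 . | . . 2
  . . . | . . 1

Step 1. [r4c4∈{2,3,4}] across col 4, 2 lands solely at r4c4 ⇒ r4c4=2.
Step 2. [r3c5∈{4}] only 4 remains possible at r3c5, so r3c5=4.
Step 3. [r5c3∈{1,3,4,5}] row 5 places 1 nowhere but r5c3 ⇒ r5c3=1.
Step 4. [r6c3∈{3,4,5}] in col 3, 3 fits only at r6c3, so r6c3=3.
Step 5. [r2c2∈{1,5}] r2c2 is the only open cell in row 2 admitting 5. So r2c2=5.
Step 6. [r6c4∈{4}] r6c4 is down to just 4. So r6c4=4.
Step 7. [r1c3∈{4}] only 4 remains possible at r1c3. So r1c3=4.
Step 8. [r1c5∈{1,2,3}] 2 has one home in row 1: r1c5, so r1c5=2.
Step 9. [r6c2∈{2}] nothing but 2 survives at r6c2 ⇒ r6c2=2.
Step 10. [r6c1∈{5}] r6c1's peers cover all but 5, so r6c1=5.
Step 11. [r5c5∈{3,5}] row 5 places 5 nowhere but r5c5 ⇒ r5c5=5.
Step 12. [r1c2∈{1}] nothing but 1 survives at r1c2. So r1c2=1.
Step 13. [r4c3∈{5}] r4c3's peers cover all but 5, so r4c3=5.
Step 14. [r2c5∈{1}] nothing but 1 survives at r2c5, so r2c5=1.
Step 15. [r1c1∈{6}] r1c1 has the single candidate 6 ⇒ r1c1=6.
Step 16. [r4c5∈{3}] r4c5 has the single candidate 3. So r4c5=3.
Step 17. [r5c4∈{3}] only 3 remains possible at r5c4. So r5c4=3.
Step 18. [r5c1∈{4}] r5c1 has the single candidate 4 ⇒ r5c1=4.
Step 19. [r1c6∈{3}] r1c6 is down to just 3. So r1c6=3.
Step 20. [r6c5∈{6}] nothing but 6 survives at r6c5 ⇒ r6c5=6.
Step 21. [r4c2∈{4}] r4c2 has the single candidate 4, so r4c2=4.
Step 22. [r3c1∈{2}] r3c1's peers cover all but 2, so r3c1=2.

Answer: 6 1 4 5 2 3 / 3 5 2 6 1 4 / 2 3 6 1 4 5 / 1 4 5 2 3 6 / 4 6 1 3 5 2 / 5 2 3 4 6 1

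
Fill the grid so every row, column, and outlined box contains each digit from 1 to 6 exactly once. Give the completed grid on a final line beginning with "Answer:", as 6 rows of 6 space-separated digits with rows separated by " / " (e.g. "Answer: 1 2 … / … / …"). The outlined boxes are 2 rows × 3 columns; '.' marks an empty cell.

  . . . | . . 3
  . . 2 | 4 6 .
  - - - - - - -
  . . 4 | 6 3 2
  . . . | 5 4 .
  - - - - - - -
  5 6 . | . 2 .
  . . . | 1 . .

Step 1. [r3c1∈{1}] r3c1's peers cover all but 1 ⇒ r3c1=1.
Step 2. [r1c3∈{1,5,6}] col 3 places 5 nowhere but r1c3 ⇒ r1c3=5.
Step 3. [r6c3∈{3}] r6c3's peers cover all but 3 ⇒ r6c3=3.
Step 4. [r1c5∈{1}] r1c5 has the single candidate 1, so r1c5=1.
Step 5. [r1c2∈{4}] nothing but 4 survives at r1c2. So r1c2=4.
Step 6. [r6c1∈{2,4}] r6c1 is the only open cell in col 1 admitting 4 ⇒ r6c1=4.
Step 7. [r4c1∈{2,3,6}] r4c1 is the only open cell in col 1 admitting 2. So r4c1=2.
Step 8. [r2c1∈{3}] r2c1 has the single candidate 3, so r2c1=3.
Step 9. [r6c5∈{5}] r6c5 has the single candidate 5 ⇒ r6c5=5.
Step 10. [r1c4∈{2}] r1c4's peers cover all but 2 ⇒ r1c4=2.
Step 11. [r4c3∈{6}] r4c3 is down to just 6, so r4c3=6.
Step 12. [r1c1∈{6}] r1c1 is down to just 6, so r1c1=6.
Step 13. [r4c2∈{3}] nothing but 3 survives at r4c2 ⇒ r4c2=3.
Step 14. [r5c4∈{3}] r5c4 is down to just 3, so r5c4=3.
Step 15. [r2c6∈{5}] r2c6 is down to just 5, so r2c6=5.
Step 16. [r5c6∈{4}] only 4 remains possible at r5c6, so r5c6=4.
Step 17. [r5c3∈{1}] only 1 remains possible at r5c3, so r5c3=1.
Step 18. [r4c6∈{1}] nothing but 1 survives at r4c6 ⇒ r4c6=1.
Step 19. [r3c2∈{5}] r3c2's peers cover all but 5, so r3c2=5.
Step 20. [r6c6∈{6}] nothing but 6 survives at r6c6, so r6c6=6.
Step 21. [r2c2∈{1}] r2c2 is down to just 1, so r2c2=1.
Step 22. [r6c2∈{2}] r6c2 has the single candidate 2 ⇒ r6c2=2.

Answer: 6 4 5 2 1 3 / 3 1 2 4 6 5 / 1 5 4 6 3 2 / 2 3 6 5 4 1 / 5 6 1 3 2 4 / 4 2 3 1 5 6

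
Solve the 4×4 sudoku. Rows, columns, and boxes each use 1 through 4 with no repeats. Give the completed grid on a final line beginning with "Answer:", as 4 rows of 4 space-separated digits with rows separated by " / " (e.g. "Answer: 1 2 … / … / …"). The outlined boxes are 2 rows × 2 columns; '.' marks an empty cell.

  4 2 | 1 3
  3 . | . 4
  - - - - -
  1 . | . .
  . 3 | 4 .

Step 1. [r3c4∈{2}] r3c4 is down to just 2 ⇒ r3c4=2.
Step 2. [r2c3∈{2}] r2c3 is down to just 2 ⇒ r2c3=2.
Step 3. [r3c3∈{3}] nothing but 3 survives at r3c3. So r3c3=3.
Step 4. [r4c1∈{2}] r4c1 has the single candidate 2, so r4c1=2.
Step 5. [r2c2∈{1}] r2c2 is down to just 1, so r2c2=1.
Step 6. [r4c4∈{1}] r4c4 is down to just 1, so r4c4=1.
Step 7. [r3c2∈{4}] r3c2 is down to just 4. So r3c2=4.

Answer: 4 2 1 3 / 3 1 2 4 / 1 4 3 2 / 2 3 4 1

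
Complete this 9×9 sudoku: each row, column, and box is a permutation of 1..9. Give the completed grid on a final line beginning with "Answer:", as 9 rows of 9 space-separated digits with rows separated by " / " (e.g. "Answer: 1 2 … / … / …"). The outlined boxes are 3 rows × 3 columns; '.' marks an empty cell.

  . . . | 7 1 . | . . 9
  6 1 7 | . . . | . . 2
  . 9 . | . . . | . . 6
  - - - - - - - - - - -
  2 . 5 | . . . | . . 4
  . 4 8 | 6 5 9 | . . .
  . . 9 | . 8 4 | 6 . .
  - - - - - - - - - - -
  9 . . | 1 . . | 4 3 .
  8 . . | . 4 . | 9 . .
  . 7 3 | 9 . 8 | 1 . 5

Step 1. [r4c4∈{3}] r4c4's peers cover all but 3. So r4c4=3.
Step 2. [r8c6∈{2,3,5,6,7}] row 8 places 3 nowhere but r8c6 ⇒ r8c6=3.
Step 3. [r3c8∈{1,4,5,7,8}] row 3 places 1 nowhere but r3c8, so r3c8=1.
Step 4. [r2c6∈{5}] r2c6's peers cover all but 5. So r2c6=5.
Step 5. [r3c7∈{3,5,7,8}] row 3 places 7 nowhere but r3c7, so r3c7=7.
Step 6. [r1c7∈{3,5,8}] in col 7, 5 fits only at r1c7 ⇒ r1c7=5.
Step 7. [r3c6∈{2}] r3c6 has the single candidate 2 ⇒ r3c6=2.
Step 8. [r6c2∈{3}] r6c2 is down to just 3. So r6c2=3.
Step 9. [r3c3∈{4}] nothing but 4 survives at r3c3 ⇒ r3c3=4.
Step 10. [r8c9∈{7}] r8c9's peers cover all but 7, so r8c9=7.
Step 11. [r1c3∈{2}] only 2 remains possible at r1c3 ⇒ r1c3=2.
Step 12. [r7c3∈{6}] r7c3 is down to just 6. So r7c3=6.
Step 13. [r5c7∈{2,3}] col 7 places 2 nowhere but r5c7, so r5c7=2.
Step 14. [r5c8∈{7}] nothing but 7 survives at r5c8, so r5c8=7.
Step 15. [r4c5∈{7}] r4c5 is down to just 7, so r4c5=7.
Step 16. [r7c5∈{2}] r7c5's peers cover all but 2, so r7c5=2.
Step 17. [r2c4∈{4,8}] in col 4, 4 fits only at r2c4. So r2c4=4.
Step 18. [r2c8∈{8}] r2c8 is down to just 8 ⇒ r2c8=8.
Step 19. [r8c2∈{2,5}] across col 2, 2 lands solely at r8c2. So r8c2=2.
Step 20. [r5c1∈{1}] r5c1 has the single candidate 1 ⇒ r5c1=1.
Step 21. [r3c5∈{3}] r3c5 has the single candidate 3, so r3c5=3.
Step 22. [r8c8∈{6}] r8c8 has the single candidate 6. So r8c8=6.
Step 23. [r6c4∈{2}] only 2 remains possible at r6c4 ⇒ r6c4=2.
Step 24. [r1c6∈{6}] r1c6's peers cover all but 6 ⇒ r1c6=6.
Step 25. [r3c1∈{5}] r3c1's peers cover all but 5 ⇒ r3c1=5.
Step 26. [r9c5∈{6}] nothing but 6 survives at r9c5, so r9c5=6.
Step 27. [r8c3∈{1}] nothing but 1 survives at r8c3, so r8c3=1.
Step 28. [r6c9∈{1}] r6c9's peers cover all but 1 ⇒ r6c9=1.
Step 29. [r2c5∈{9}] r2c5 has the single candidate 9, so r2c5=9.
Step 30. [r1c1∈{3}] r1c1 has the single candidate 3. So r1c1=3.
Step 31. [r9c8∈{2}] nothing but 2 survives at r9c8, so r9c8=2.
Step 32. [r7c9∈{8}] only 8 remains possible at r7c9, so r7c9=8.
Step 33. [r6c8∈{5}] nothing but 5 survives at r6c8, so r6c8=5.
Step 34. [r2c7∈{3}] nothing but 3 survives at r2c7, so r2c7=3.
Step 35. [r9c1∈{4}] only 4 remains possible at r9c1. So r9c1=4.
Step 36. [r3c4∈{8}] r3c4 has the single candidate 8, so r3c4=8.
Step 37. [r4c6∈{1}] only 1 remains possible at r4c6, so r4c6=1.
Step 38. [r4c2∈{6}] only 6 remains possible at r4c2, so r4c2=6.
Step 39. [r7c2∈{5}] r7c2's peers cover all but 5, so r7c2=5.
Step 40. [r1c2∈{8}] r1c2 is down to just 8 ⇒ r1c2=8.
Step 41. [r6c1∈{7}] only 7 remains possible at r6c1, so r6c1=7.
Step 42. [r8c4∈{5}] r8c4 is down to just 5 ⇒ r8c4=5.
Step 43. [r5c9∈{3}] only 3 remains possible at r5c9 ⇒ r5c9=3.
Step 44. [r4c8∈{9}] r4c8 is down to just 9. So r4c8=9.
Step 45. [r4c7∈{8}] nothing but 8 survives at r4c7. So r4c7=8.
Step 46. [r1c8∈{4}] r1c8's peers cover all but 4, so r1c8=4.
Step 47. [r7c6∈{7}] r7c6 is down to just 7 ⇒ r7c6=7.

Answer: 3 8 2 7 1 6 5 4 9 / 6 1 7 4 9 5 3 8 2 / 5 9 4 8 3 2 7 1 6 / 2 6 5 3 7 1 8 9 4 / 1 4 8 6 5 9 2 7 3 / 7 3 9 2 8 4 6 5 1 / 9 5 6 1 2 7 4 3 8 / 8 2 1 5 4 3 9 6 7 / 4 7 3 9 6 8 1 2 5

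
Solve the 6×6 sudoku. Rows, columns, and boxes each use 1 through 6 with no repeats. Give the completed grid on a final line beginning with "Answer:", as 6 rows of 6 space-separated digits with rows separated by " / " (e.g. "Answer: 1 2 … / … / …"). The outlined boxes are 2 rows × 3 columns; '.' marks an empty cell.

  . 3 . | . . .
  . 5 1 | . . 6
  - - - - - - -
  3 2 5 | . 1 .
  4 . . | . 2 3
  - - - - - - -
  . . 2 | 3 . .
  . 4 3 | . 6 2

Step 1. [r1c3∈{4,6}] in col 3, 4 fits only at r1c3 ⇒ r1c3=4.
Step 2. [r1c5∈{5}] r1c5's peers cover all but 5. So r1c5=5.
Step 3. [r5c6∈{1,4,5}] across col 6, 5 lands solely at r5c6. So r5c6=5.
Step 4. [r3c4∈{4,6}] r3c4 is the only open cell in row 3 admitting 6, so r3c4=6.
Step 5. [r1c1∈{2,6}] in row 1, 6 fits only at r1c1. So r1c1=6.
Step 6. [r6c4∈{1}] only 1 remains possible at r6c4. So r6c4=1.
Step 7. [r2c4∈{2,4}] col 4 places 4 nowhere but r2c4, so r2c4=4.
Step 8. [r4c2∈{1,6}] r4c2 is the only open cell in row 4 admitting 1 ⇒ r4c2=1.
Step 9. [r1c4∈{2}] nothing but 2 survives at r1c4, so r1c4=2.
Step 10. [r3c6∈{4}] nothing but 4 survives at r3c6. So r3c6=4.
Step 11. [r4c4∈{5}] nothing but 5 survives at r4c4 ⇒ r4c4=5.
Step 12. [r5c5∈{4}] r5c5's peers cover all but 4, so r5c5=4.
Step 13. [r1c6∈{1}] r1c6's peers cover all but 1, so r1c6=1.
Step 14. [r5c1∈{1}] only 1 remains possible at r5c1, so r5c1=1.
Step 15. [r2c5∈{3}] r2c5 has the single candidate 3, so r2c5=3.
Step 16. [r6c1∈{5}] r6c1 has the single candidate 5 ⇒ r6c1=5.
Step 17. [r5c2∈{6}] nothing but 6 survives at r5c2 ⇒ r5c2=6.
Step 18. [r2c1∈{2}] only 2 remains possible at r2c1, so r2c1=2.
Step 19. [r4c3∈{6}] nothing but 6 survives at r4c3, so r4c3=6.

Answer: 6 3 4 2 5 1 / 2 5 1 4 3 6 / 3 2 5 6 1 4 / 4 1 6 5 2 3 / 1 6 2 3 4 5 / 5 4 3 1 6 2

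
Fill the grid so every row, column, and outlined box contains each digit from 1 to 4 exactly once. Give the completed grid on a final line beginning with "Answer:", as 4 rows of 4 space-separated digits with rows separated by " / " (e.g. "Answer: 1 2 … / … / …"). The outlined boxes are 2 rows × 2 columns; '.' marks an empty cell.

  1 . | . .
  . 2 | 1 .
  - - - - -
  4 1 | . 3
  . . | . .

Step 1. [r3c3∈{2}] r3c3 is down to just 2, so r3c3=2.
Step 2. [r1c2∈{3,4}] across col 2, 4 lands solely at r1c2 ⇒ r1c2=4.
Step 3. [r4c4∈{1,4}] in row 4, 1 fits only at r4c4. So r4c4=1.
Step 4. [r4c1∈{2,3}] across row 4, 2 lands solely at r4c1 ⇒ r4c1=2.
Step 5. [r1c3∈{3}] r1c3 is down to just 3 ⇒ r1c3=3.
Step 6. [r4c2∈{3}] r4c2 has the single candidate 3. So r4c2=3.
Step 7. [r1c4∈{2}] nothing but 2 survives at r1c4, so r1c4=2.
Step 8. [r2c1∈{3}] only 3 remains possible at r2c1, so r2c1=3.
Step 9. [r4c3∈{4}] r4c3 has the single candidate 4 ⇒ r4c3=4.
Step 10. [r2c4∈{4}] nothing but 4 survives at r2c4, so r2c4=4.

Answer: 1 4 3 2 / 3 2 1 4 / 4 1 2 3 / 2 3 4 1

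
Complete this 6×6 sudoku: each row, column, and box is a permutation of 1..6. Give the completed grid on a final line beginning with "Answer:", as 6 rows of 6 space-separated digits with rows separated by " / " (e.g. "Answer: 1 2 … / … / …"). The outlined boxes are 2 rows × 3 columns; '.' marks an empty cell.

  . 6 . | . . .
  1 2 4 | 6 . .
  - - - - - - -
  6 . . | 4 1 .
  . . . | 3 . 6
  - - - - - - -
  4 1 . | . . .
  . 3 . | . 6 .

Step 1. [r3c2∈{5}] nothing but 5 survives at r3c2. So r3c2=5.
Step 2. [r3c6∈{2}] nothing but 2 survives at r3c6, so r3c6=2.
Step 3. [r1c1∈{3,5}] col 1 places 3 nowhere but r1c1, so r1c1=3.
Step 4. [r1c3∈{5}] r1c3 is down to just 5. So r1c3=5.
Step 5. [r6c3∈{2}] only 2 remains possible at r6c3 ⇒ r6c3=2.
Step 6. [r6c6∈{1,4,5}] across row 6, 4 lands solely at r6c6. So r6c6=4.
Step 7. [r4c5∈{5}] only 5 remains possible at r4c5 ⇒ r4c5=5.
Step 8. [r2c5∈{3}] nothing but 3 survives at r2c5. So r2c5=3.
Step 9. [r6c4∈{1,5}] across row 6, 1 lands solely at r6c4 ⇒ r6c4=1.
Step 10. [r5c4∈{2,5}] r5c4 is the only open cell in col 4 admitting 5, so r5c4=5.
Step 11. [r1c4∈{2}] r1c4 is down to just 2, so r1c4=2.
Step 12. [r2c6∈{5}] r2c6 is down to just 5, so r2c6=5.
Step 13. [r5c6∈{3}] nothing but 3 survives at r5c6 ⇒ r5c6=3.
Step 14. [r5c3∈{6}] r5c3 is down to just 6 ⇒ r5c3=6.
Step 15. [r4c3∈{1}] r4c3's peers cover all but 1 ⇒ r4c3=1.
Step 16. [r5c5∈{2}] nothing but 2 survives at r5c5 ⇒ r5c5=2.
Step 17. [r4c1∈{2}] nothing but 2 survives at r4c1. So r4c1=2.
Step 18. [r4c2∈{4}] only 4 remains possible at r4c2, so r4c2=4.
Step 19. [r1c6∈{1}] r1c6's peers cover all but 1 ⇒ r1c6=1.
Step 20. [r6c1∈{5}] r6c1's peers cover all but 5 ⇒ r6c1=5.
Step 21. [r3c3∈{3}] nothing but 3 survives at r3c3. So r3c3=3.
Step 22. [r1c5∈{4}] r1c5 has the single candidate 4, so r1c5=4.

Answer: 3 6 5 2 4 1 / 1 2 4 6 3 5 / 6 5 3 4 1 2 / 2 4 1 3 5 6 / 4 1 6 5 2 3 / 5 3 2 1 6 4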